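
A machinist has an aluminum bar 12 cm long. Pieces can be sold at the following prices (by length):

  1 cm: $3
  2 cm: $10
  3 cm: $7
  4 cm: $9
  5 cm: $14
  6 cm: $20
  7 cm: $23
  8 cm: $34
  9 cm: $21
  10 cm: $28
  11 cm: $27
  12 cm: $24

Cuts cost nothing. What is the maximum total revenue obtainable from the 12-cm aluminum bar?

Build r[k] bottom-up: r[k] = max over allowed piece i of (p[i] + r[k−i]).
r[1] = 3
r[2] = max(3+3, 10+0) = 10
r[3] = max(3+10, 10+3, 7+0) = 13
r[4] = max(3+13, 10+10, 7+3, 9+0) = 20
r[5] = max(3+20, 10+13, 7+10, 9+3, 14+0) = 23
r[6] = max(3+23, 10+20, 7+13, 9+10, 14+3, 20+0) = 30
r[7] = max(3+30, 10+23, 7+20, …, 20+3, 23+0) = 33
r[8] = max(3+33, 10+30, 7+23, …, 23+3, 34+0) = 40
r[9] = max(3+40, 10+33, 7+30, …, 34+3, 21+0) = 43
r[10] = max(3+43, 10+40, 7+33, …, 21+3, 28+0) = 50
r[11] = max(3+50, 10+43, 7+40, …, 28+3, 27+0) = 53
r[12] = max(3+53, 10+50, 7+43, …, 27+3, 24+0) = 60
One optimal cutting: 2 + 2 + 2 + 2 + 2 + 2 → $10 + $10 + $10 + $10 + $10 + $10 = $60.

60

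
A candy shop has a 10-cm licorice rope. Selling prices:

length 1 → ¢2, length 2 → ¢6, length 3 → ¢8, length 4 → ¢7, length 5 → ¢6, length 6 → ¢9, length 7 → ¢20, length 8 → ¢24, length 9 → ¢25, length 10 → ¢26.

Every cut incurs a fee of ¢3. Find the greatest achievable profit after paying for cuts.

27

Let net[k] be the best obtainable value from length k. For each k, try every first piece i and keep the best of price[i] + net[k−i] minus the 3 cut fee when i<k.
net[1] = 2
net[2] = max(2+2-3, 6+0) = 6
net[3] = max(2+6-3, 6+2-3, 8+0) = 8
net[4] = max(2+8-3, 6+6-3, 8+2-3, 7+0) = 9
net[5] = max(2+9-3, 6+8-3, 8+6-3, 7+2-3, 6+0) = 11
net[6] = max(2+11-3, 6+9-3, 8+8-3, 7+6-3, 6+2-3, 9+0) = 13
net[7] = max(2+13-3, 6+11-3, 8+9-3, …, 9+2-3, 20+0) = 20
net[8] = max(2+20-3, 6+13-3, 8+11-3, …, 20+2-3, 24+0) = 24
net[9] = max(2+24-3, 6+20-3, 8+13-3, …, 24+2-3, 25+0) = 25
net[10] = max(2+25-3, 6+24-3, 8+20-3, …, 25+2-3, 26+0) = 27
One optimal plan: pieces 8 + 2 (1 cut) → ¢30 − ¢3 = ¢27.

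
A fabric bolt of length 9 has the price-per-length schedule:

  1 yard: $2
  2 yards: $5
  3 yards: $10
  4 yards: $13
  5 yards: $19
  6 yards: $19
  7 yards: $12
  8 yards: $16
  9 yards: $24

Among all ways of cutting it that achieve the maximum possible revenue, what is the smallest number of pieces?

2

Let r[k] be the best obtainable value from length k. For each k, try every first piece i and keep the best of price[i] + r[k−i].
r[1] = 2
r[2] = 5
r[3] = 10
r[4] = 13
r[5] = 19
r[6] = 21  (first piece 1, then r[5]=19)
r[7] = 24  (first piece 2, then r[5]=19)
r[8] = 29  (first piece 3, then r[5]=19)
r[9] = 32  (first piece 4, then r[5]=19)
Maximum revenue is $32.
Now minimize piece count subject to staying optimal: for each k, pieces[k] = 1 + min over i with p[i]+r[k−i]=r[k] of pieces[k−i].
pieces[6] = 2
pieces[7] = 2
pieces[8] = 2
pieces[9] = 2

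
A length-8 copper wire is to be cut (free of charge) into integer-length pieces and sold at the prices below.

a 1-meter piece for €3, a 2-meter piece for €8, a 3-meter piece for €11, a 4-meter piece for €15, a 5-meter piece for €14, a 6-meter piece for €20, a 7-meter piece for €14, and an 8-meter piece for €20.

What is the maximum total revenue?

32

Let best[k] be the best obtainable value from length k. For each k, try every first piece i and keep the best of price[i] + best[k−i].
best[1] = 3
best[2] = max(3+3, 8+0) = 8
best[3] = max(3+8, 8+3, 11+0) = 11
best[4] = max(3+11, 8+8, 11+3, 15+0) = 16
best[5] = max(3+16, 8+11, 11+8, 15+3, 14+0) = 19
best[6] = max(3+19, 8+16, 11+11, 15+8, 14+3, 20+0) = 24
best[7] = max(3+24, 8+19, 11+16, …, 20+3, 14+0) = 27
best[8] = max(3+27, 8+24, 11+19, …, 14+3, 20+0) = 32
One optimal cutting: 2 + 2 + 2 + 2 → €8 + €8 + €8 + €8 = €32.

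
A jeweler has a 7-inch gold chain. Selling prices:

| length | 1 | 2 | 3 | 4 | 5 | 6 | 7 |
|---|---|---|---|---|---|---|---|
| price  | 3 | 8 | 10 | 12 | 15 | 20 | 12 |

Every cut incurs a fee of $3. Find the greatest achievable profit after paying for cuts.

20

Build net[k] bottom-up: net[k] = max over allowed piece i of (p[i] + net[k−i]) − 3 per cut.
net[1] = 3
net[2] = 8
net[3] = 10
net[4] = 13  (first piece 2, then net[2]=8)
net[5] = 15  (first piece 2, then net[3]=10)
net[6] = 20
net[7] = 20  (first piece 1, then net[6]=20)
One optimal plan: pieces 6 + 1 (1 cut) → $23 − $3 = $20.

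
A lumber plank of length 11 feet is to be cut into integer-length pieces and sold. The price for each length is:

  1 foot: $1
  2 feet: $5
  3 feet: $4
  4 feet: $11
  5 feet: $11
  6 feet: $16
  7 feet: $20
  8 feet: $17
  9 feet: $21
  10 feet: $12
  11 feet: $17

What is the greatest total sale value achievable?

Build v[k] bottom-up: v[k] = max over allowed piece i of (p[i] + v[k−i]).
v[1] = 1
v[2] = 5
v[3] = 6  (first piece 1, then v[2]=5)
v[4] = 11
v[5] = 12  (first piece 1, then v[4]=11)
v[6] = 16  (first piece 2, then v[4]=11)
v[7] = 20
v[8] = 22  (first piece 4, then v[4]=11)
v[9] = 25  (first piece 2, then v[7]=20)
v[10] = 27  (first piece 2, then v[8]=22)
v[11] = 31  (first piece 4, then v[7]=20)
One optimal cutting: 7 + 4 → $20 + $11 = $31.

31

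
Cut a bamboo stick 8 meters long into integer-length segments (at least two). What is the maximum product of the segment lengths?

Fill P[k] for k=2..8: at each k try every first piece i and multiply by the better of (k−i) uncut or P[k−i].
P[2] = 1·max(1,0) = 1·1 = 1
P[3] = 1·max(2,1) = 1·2 = 2
P[4] = 2·max(2,1) = 2·2 = 4
P[5] = 2·max(3,2) = 2·3 = 6
P[6] = 3·max(3,2) = 3·3 = 9
P[7] = 2·max(5,6) = 2·6 = 12
P[8] = 2·max(6,9) = 2·9 = 18
One optimal split: 3 + 3 + 2; product 3·3·2 = 18.

18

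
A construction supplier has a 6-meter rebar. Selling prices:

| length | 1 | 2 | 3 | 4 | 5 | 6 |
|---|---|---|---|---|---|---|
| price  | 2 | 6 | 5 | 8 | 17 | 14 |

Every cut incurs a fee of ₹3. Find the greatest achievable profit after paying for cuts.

Consider every possible first cut. net[k] is the best of p[i]+net[k−i] over all sellable i≤k, charging 3 whenever i<k.
net[1] = 2
net[2] = max(2+2-3, 6+0) = 6
net[3] = max(2+6-3, 6+2-3, 5+0) = 5
net[4] = max(2+5-3, 6+6-3, 5+2-3, 8+0) = 9
net[5] = max(2+9-3, 6+5-3, 5+6-3, 8+2-3, 17+0) = 17
net[6] = max(2+17-3, 6+9-3, 5+5-3, 8+6-3, 17+2-3, 14+0) = 16
One optimal plan: pieces 5 + 1 (1 cut) → ₹19 − ₹3 = ₹16.

16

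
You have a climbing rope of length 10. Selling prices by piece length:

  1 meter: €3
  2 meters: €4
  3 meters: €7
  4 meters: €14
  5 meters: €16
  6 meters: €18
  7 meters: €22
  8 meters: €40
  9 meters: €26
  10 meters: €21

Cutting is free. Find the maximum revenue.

46

Let best[k] be the best obtainable value from length k. For each k, try every first piece i and keep the best of price[i] + best[k−i].
best[1] = 3
best[2] = max(3+3, 4+0) = 6
best[3] = max(3+6, 4+3, 7+0) = 9
best[4] = max(3+9, 4+6, 7+3, 14+0) = 14
best[5] = max(3+14, 4+9, 7+6, 14+3, 16+0) = 17
best[6] = max(3+17, 4+14, 7+9, 14+6, 16+3, 18+0) = 20
best[7] = max(3+20, 4+17, 7+14, …, 18+3, 22+0) = 23
best[8] = max(3+23, 4+20, 7+17, …, 22+3, 40+0) = 40
best[9] = max(3+40, 4+23, 7+20, …, 40+3, 26+0) = 43
best[10] = max(3+43, 4+40, 7+23, …, 26+3, 21+0) = 46
One optimal cutting: 8 + 1 + 1 → €40 + €3 + €3 = €46.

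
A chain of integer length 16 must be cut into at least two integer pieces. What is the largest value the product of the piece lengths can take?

Let g[k] be the best product for length k (with at least one cut). For each first piece i, the rest contributes max(k−i, g[k−i]).
g[2] = 1*max(1,0) = 1*1 = 1
g[3] = max(1*2, 2*1) = 2
g[4] = max(1*3, 2*2, 3*1) = 4
g[5] = max(1*4, 2*3, 3*2, 4*1) = 6
g[6] = max(1*6, 2*4, 3*3, 4*2, 5*1) = 9
g[7] = max(1*9, 2*6, 3*4, 4*3, 5*2, 6*1) = 12
g[8] = max(1*12, 2*9, 3*6, …, 6*2, 7*1) = 18
g[9] = max(1*18, 2*12, 3*9, …, 7*2, 8*1) = 27
g[10] = max(1*27, 2*18, 3*12, …, 8*2, 9*1) = 36
g[11] = max(1*36, 2*27, 3*18, …, 9*2, 10*1) = 54
g[12] = max(1*54, 2*36, 3*27, …, 10*2, 11*1) = 81
g[13] = max(1*81, 2*54, 3*36, …, 11*2, 12*1) = 108
g[14] = max(1*108, 2*81, 3*54, …, 12*2, 13*1) = 162
g[15] = max(1*162, 2*108, 3*81, …, 13*2, 14*1) = 243
g[16] = max(1*243, 2*162, 3*108, …, 14*2, 15*1) = 324
One optimal split: 3 + 3 + 3 + 3 + 2 + 2; product 3*3*3*3*2*2 = 324.

324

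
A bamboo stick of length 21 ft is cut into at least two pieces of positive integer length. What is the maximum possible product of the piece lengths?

Define m[k] = max over 1≤i<k of i · max(k−i, m[k−i]); the inner max lets the remainder stay uncut if that's better.
m[2] = 1×max(1,0) = 1×1 = 1
m[3] = 1×max(2,1) = 1×2 = 2
m[4] = 2×max(2,1) = 2×2 = 4
m[5] = 2×max(3,2) = 2×3 = 6
m[6] = 3×max(3,2) = 3×3 = 9
m[7] = 2×max(5,6) = 2×6 = 12
m[8] = 2×max(6,9) = 2×9 = 18
m[9] = 3×max(6,9) = 3×9 = 27
m[10] = 2×max(8,18) = 2×18 = 36
m[11] = 2×max(9,27) = 2×27 = 54
m[12] = 3×max(9,27) = 3×27 = 81
m[13] = 2×max(11,54) = 2×54 = 108
m[14] = 2×max(12,81) = 2×81 = 162
m[15] = 3×max(12,81) = 3×81 = 243
m[16] = 2×max(14,162) = 2×162 = 324
m[17] = 2×max(15,243) = 2×243 = 486
m[18] = 3×max(15,243) = 3×243 = 729
m[19] = 2×max(17,486) = 2×486 = 972
m[20] = 2×max(18,729) = 2×729 = 1458
m[21] = 3×max(18,729) = 3×729 = 2187
One optimal split: 3 + 3 + 3 + 3 + 3 + 3 + 3; product 3×3×3×3×3×3×3 = 2187.

2187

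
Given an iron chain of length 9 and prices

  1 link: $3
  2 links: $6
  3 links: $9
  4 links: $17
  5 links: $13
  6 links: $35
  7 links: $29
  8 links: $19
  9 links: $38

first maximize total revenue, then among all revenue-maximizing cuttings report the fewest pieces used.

2

Consider every possible first cut. r[k] is the best of p[i]+r[k−i] over all sellable i≤k.
r[1] = 3
r[2] = 6  (first piece 1, then r[1]=3)
r[3] = 9  (first piece 1, then r[2]=6)
r[4] = 17
r[5] = 20  (first piece 1, then r[4]=17)
r[6] = 35
r[7] = 38  (first piece 1, then r[6]=35)
r[8] = 41  (first piece 1, then r[7]=38)
r[9] = 44  (first piece 1, then r[8]=41)
Maximum revenue is $44.
Now minimize piece count subject to staying optimal: for each k, pieces[k] = 1 + min over i with p[i]+r[k−i]=r[k] of pieces[k−i].
pieces[6] = 1
pieces[7] = 2
pieces[8] = 2
pieces[9] = 2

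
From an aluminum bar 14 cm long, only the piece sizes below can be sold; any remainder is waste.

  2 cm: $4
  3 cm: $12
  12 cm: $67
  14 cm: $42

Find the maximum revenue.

Let best[k] be the best obtainable value from length k. For each k, try every first piece i and keep the best of price[i] + best[k−i].
best[1] = 0
best[2] = 4
best[3] = 12
best[4] = 12
best[5] = 16  (first piece 2, then best[3]=12)
best[6] = 24  (first piece 3, then best[3]=12)
best[7] = 24
best[8] = 28  (first piece 2, then best[6]=24)
best[9] = 36  (first piece 3, then best[6]=24)
best[10] = 36
best[11] = 40  (first piece 2, then best[9]=36)
best[12] = 67
best[13] = 67
best[14] = 71  (first piece 2, then best[12]=67)
One optimal cutting: 12 + 2 → $71.

71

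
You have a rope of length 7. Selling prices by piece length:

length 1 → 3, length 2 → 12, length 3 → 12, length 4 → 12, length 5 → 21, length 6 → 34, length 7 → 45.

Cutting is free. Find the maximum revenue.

45

Consider every possible first cut. r[k] is the best of p[i]+r[k−i] over all sellable i≤k.
r[1] = 3
r[2] = 12
r[3] = 15  (first piece 1, then r[2]=12)
r[4] = 24  (first piece 2, then r[2]=12)
r[5] = 27  (first piece 1, then r[4]=24)
r[6] = 36  (first piece 2, then r[4]=24)
r[7] = 45
Best is to sell the whole 7-meter piece uncut for 45.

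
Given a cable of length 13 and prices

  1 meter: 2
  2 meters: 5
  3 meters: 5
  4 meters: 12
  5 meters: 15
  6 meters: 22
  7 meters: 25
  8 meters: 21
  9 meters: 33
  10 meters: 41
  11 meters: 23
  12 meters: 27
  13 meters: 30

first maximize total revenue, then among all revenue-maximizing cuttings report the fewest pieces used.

Consider every possible first cut. r[k] is the best of p[i]+r[k−i] over all sellable i≤k.
r[1] = 2
r[2] = max(2+2, 5+0) = 5
r[3] = max(2+5, 5+2, 5+0) = 7
r[4] = max(2+7, 5+5, 5+2, 12+0) = 12
r[5] = max(2+12, 5+7, 5+5, 12+2, 15+0) = 15
r[6] = max(2+15, 5+12, 5+7, 12+5, 15+2, 22+0) = 22
r[7] = max(2+22, 5+15, 5+12, …, 22+2, 25+0) = 25
r[8] = max(2+25, 5+22, 5+15, …, 25+2, 21+0) = 27
r[9] = max(2+27, 5+25, 5+22, …, 21+2, 33+0) = 33
r[10] = max(2+33, 5+27, 5+25, …, 33+2, 41+0) = 41
r[11] = max(2+41, 5+33, 5+27, …, 41+2, 23+0) = 43
r[12] = max(2+43, 5+41, 5+33, …, 23+2, 27+0) = 46
r[13] = max(2+46, 5+43, 5+41, …, 27+2, 30+0) = 48
Maximum revenue is 48.
Now minimize piece count subject to staying optimal: for each k, pieces[k] = 1 + min over i with p[i]+r[k−i]=r[k] of pieces[k−i].
pieces[10] = 1
pieces[11] = 2
pieces[12] = 2
pieces[13] = 3

3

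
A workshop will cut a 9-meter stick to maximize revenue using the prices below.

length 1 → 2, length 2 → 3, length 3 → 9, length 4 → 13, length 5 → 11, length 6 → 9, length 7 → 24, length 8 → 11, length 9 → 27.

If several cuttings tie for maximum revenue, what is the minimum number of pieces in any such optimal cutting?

3

Consider every possible first cut. r[k] is the best of p[i]+r[k−i] over all sellable i≤k.
r[1] = 2
r[2] = 4  (first piece 1, then r[1]=2)
r[3] = 9
r[4] = 13
r[5] = 15  (first piece 1, then r[4]=13)
r[6] = 18  (first piece 3, then r[3]=9)
r[7] = 24
r[8] = 26  (first piece 1, then r[7]=24)
r[9] = 28  (first piece 1, then r[8]=26)
Maximum revenue is 28.
Now minimize piece count subject to staying optimal: for each k, pieces[k] = 1 + min over i with p[i]+r[k−i]=r[k] of pieces[k−i].
pieces[6] = 2
pieces[7] = 1
pieces[8] = 2
pieces[9] = 3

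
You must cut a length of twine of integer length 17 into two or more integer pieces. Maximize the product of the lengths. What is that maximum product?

486

Define f[k] = max over 1≤i<k of i · max(k−i, f[k−i]); the inner max lets the remainder stay uncut if that's better.
f[2] = 1×max(1,0) = 1×1 = 1
f[3] = max(1×2, 2×1) = 2
f[4] = max(1×3, 2×2, 3×1) = 4
f[5] = max(1×4, 2×3, 3×2, 4×1) = 6
f[6] = max(1×6, 2×4, 3×3, 4×2, 5×1) = 9
f[7] = max(1×9, 2×6, 3×4, 4×3, 5×2, 6×1) = 12
f[8] = max(1×12, 2×9, 3×6, …, 6×2, 7×1) = 18
f[9] = max(1×18, 2×12, 3×9, …, 7×2, 8×1) = 27
f[10] = max(1×27, 2×18, 3×12, …, 8×2, 9×1) = 36
f[11] = max(1×36, 2×27, 3×18, …, 9×2, 10×1) = 54
f[12] = max(1×54, 2×36, 3×27, …, 10×2, 11×1) = 81
f[13] = max(1×81, 2×54, 3×36, …, 11×2, 12×1) = 108
f[14] = max(1×108, 2×81, 3×54, …, 12×2, 13×1) = 162
f[15] = max(1×162, 2×108, 3×81, …, 13×2, 14×1) = 243
f[16] = max(1×243, 2×162, 3×108, …, 14×2, 15×1) = 324
f[17] = max(1×324, 2×243, 3×162, …, 15×2, 16×1) = 486
One optimal split: 3 + 3 + 3 + 3 + 3 + 2; product 3×3×3×3×3×2 = 486.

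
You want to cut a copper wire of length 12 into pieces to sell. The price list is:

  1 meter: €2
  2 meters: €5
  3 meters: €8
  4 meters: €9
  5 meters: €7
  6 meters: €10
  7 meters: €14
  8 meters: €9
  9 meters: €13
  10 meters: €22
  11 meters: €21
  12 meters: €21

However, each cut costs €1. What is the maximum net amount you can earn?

Build r[k] bottom-up: r[k] = max over allowed piece i of (p[i] + r[k−i]) − 1 per cut.
r[1] = 2
r[2] = max(2+2-1, 5+0) = 5
r[3] = max(2+5-1, 5+2-1, 8+0) = 8
r[4] = max(2+8-1, 5+5-1, 8+2-1, 9+0) = 9
r[5] = max(2+9-1, 5+8-1, 8+5-1, 9+2-1, 7+0) = 12
r[6] = max(2+12-1, 5+9-1, 8+8-1, 9+5-1, 7+2-1, 10+0) = 15
r[7] = max(2+15-1, 5+12-1, 8+9-1, …, 10+2-1, 14+0) = 16
r[8] = max(2+16-1, 5+15-1, 8+12-1, …, 14+2-1, 9+0) = 19
r[9] = max(2+19-1, 5+16-1, 8+15-1, …, 9+2-1, 13+0) = 22
r[10] = max(2+22-1, 5+19-1, 8+16-1, …, 13+2-1, 22+0) = 23
r[11] = max(2+23-1, 5+22-1, 8+19-1, …, 22+2-1, 21+0) = 26
r[12] = max(2+26-1, 5+23-1, 8+22-1, …, 21+2-1, 21+0) = 29
One optimal plan: pieces 3 + 3 + 3 + 3 (3 cuts) → €32 − €3 = €29.

29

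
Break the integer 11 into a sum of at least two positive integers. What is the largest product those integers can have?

Fill g[k] for k=2..11: at each k try every first piece i and multiply by the better of (k−i) uncut or g[k−i].
Small cases: g[2]=1, g[3]=2, g[4]=4, g[5]=6, g[6]=9.
g[7] = 2×max(5,6) = 2×6 = 12
g[8] = 2×max(6,9) = 2×9 = 18
g[9] = 3×max(6,9) = 3×9 = 27
g[10] = 2×max(8,18) = 2×18 = 36
g[11] = 2×max(9,27) = 2×27 = 54
One optimal split: 3 + 3 + 3 + 2; product 3×3×3×2 = 54.

54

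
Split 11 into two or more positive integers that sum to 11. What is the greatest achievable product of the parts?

Let m[k] be the best product for length k (with at least one cut). For each first piece i, the rest contributes max(k−i, m[k−i]).
m[2] = 1·max(1,0) = 1·1 = 1
m[3] = max(1·2, 2·1) = 2
m[4] = max(1·3, 2·2, 3·1) = 4
m[5] = max(1·4, 2·3, 3·2, 4·1) = 6
m[6] = max(1·6, 2·4, 3·3, 4·2, 5·1) = 9
m[7] = max(1·9, 2·6, 3·4, 4·3, 5·2, 6·1) = 12
m[8] = max(1·12, 2·9, 3·6, …, 6·2, 7·1) = 18
m[9] = max(1·18, 2·12, 3·9, …, 7·2, 8·1) = 27
m[10] = max(1·27, 2·18, 3·12, …, 8·2, 9·1) = 36
m[11] = max(1·36, 2·27, 3·18, …, 9·2, 10·1) = 54
One optimal split: 3 + 3 + 3 + 2; product 3·3·3·2 = 54.

54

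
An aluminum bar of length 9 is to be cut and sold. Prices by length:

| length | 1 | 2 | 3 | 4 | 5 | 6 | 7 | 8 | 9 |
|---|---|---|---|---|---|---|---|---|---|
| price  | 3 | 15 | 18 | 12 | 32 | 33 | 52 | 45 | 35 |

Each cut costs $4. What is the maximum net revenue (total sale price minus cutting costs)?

63

Let r[k] be the best obtainable value from length k. For each k, try every first piece i and keep the best of price[i] + r[k−i] minus the 4 cut fee when i<k.
r[1] = 3
r[2] = max(3+3-4, 15+0) = 15
r[3] = max(3+15-4, 15+3-4, 18+0) = 18
r[4] = max(3+18-4, 15+15-4, 18+3-4, 12+0) = 26
r[5] = max(3+26-4, 15+18-4, 18+15-4, 12+3-4, 32+0) = 32
r[6] = max(3+32-4, 15+26-4, 18+18-4, 12+15-4, 32+3-4, 33+0) = 37
r[7] = max(3+37-4, 15+32-4, 18+26-4, …, 33+3-4, 52+0) = 52
r[8] = max(3+52-4, 15+37-4, 18+32-4, …, 52+3-4, 45+0) = 51
r[9] = max(3+51-4, 15+52-4, 18+37-4, …, 45+3-4, 35+0) = 63
One optimal plan: pieces 7 + 2 (1 cut) → $67 − $4 = $63.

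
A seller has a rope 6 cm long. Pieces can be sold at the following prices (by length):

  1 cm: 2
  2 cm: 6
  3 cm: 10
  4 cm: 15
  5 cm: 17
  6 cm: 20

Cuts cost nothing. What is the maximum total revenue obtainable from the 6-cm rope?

21

Build R[k] bottom-up: R[k] = max over allowed piece i of (p[i] + R[k−i]).
R[1] = 2
R[2] = max(2+2, 6+0) = 6
R[3] = max(2+6, 6+2, 10+0) = 10
R[4] = max(2+10, 6+6, 10+2, 15+0) = 15
R[5] = max(2+15, 6+10, 10+6, 15+2, 17+0) = 17
R[6] = max(2+17, 6+15, 10+10, 15+6, 17+2, 20+0) = 21
One optimal cutting: 4 + 2 → 15 + 6 = 21.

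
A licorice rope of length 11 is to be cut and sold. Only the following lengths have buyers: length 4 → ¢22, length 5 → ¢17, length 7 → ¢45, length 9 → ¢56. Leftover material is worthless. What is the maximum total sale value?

Let r[k] be the best obtainable value from length k. For each k, try every first piece i and keep the best of price[i] + r[k−i].
r[1] = 0
r[2] = 0
r[3] = 0
r[4] = 22
r[5] = max(22+0, 17+0) = 22
r[6] = max(22+0, 17+0) = 22
r[7] = max(22+0, 17+0, 45+0) = 45
r[8] = max(22+22, 17+0, 45+0) = 45
r[9] = max(22+22, 17+22, 45+0, 56+0) = 56
r[10] = max(22+22, 17+22, 45+0, 56+0) = 56
r[11] = max(22+45, 17+22, 45+22, 56+0) = 67
One optimal cutting: 7 + 4 → ¢67.

67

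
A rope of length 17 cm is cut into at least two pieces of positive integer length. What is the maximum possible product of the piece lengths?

486

Fill P[k] for k=2..17: at each k try every first piece i and multiply by the better of (k−i) uncut or P[k−i].
Small cases: P[2]=1, P[3]=2, P[4]=4, P[5]=6, P[6]=9, P[7]=12, P[8]=18, P[9]=27, P[10]=36, P[11]=54.
P[12] = 3·max(9,27) = 3·27 = 81
P[13] = 2·max(11,54) = 2·54 = 108
P[14] = 2·max(12,81) = 2·81 = 162
P[15] = 3·max(12,81) = 3·81 = 243
P[16] = 2·max(14,162) = 2·162 = 324
P[17] = 2·max(15,243) = 2·243 = 486
One optimal split: 3 + 3 + 3 + 3 + 3 + 2; product 3·3·3·3·3·2 = 486.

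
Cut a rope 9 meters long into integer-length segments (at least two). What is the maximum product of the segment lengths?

Let P[k] be the best product for length k (with at least one cut). For each first piece i, the rest contributes max(k−i, P[k−i]).
P[2] = 1×max(1,0) = 1×1 = 1
P[3] = max(1×2, 2×1) = 2
P[4] = max(1×3, 2×2, 3×1) = 4
P[5] = max(1×4, 2×3, 3×2, 4×1) = 6
P[6] = max(1×6, 2×4, 3×3, 4×2, 5×1) = 9
P[7] = max(1×9, 2×6, 3×4, 4×3, 5×2, 6×1) = 12
P[8] = max(1×12, 2×9, 3×6, …, 6×2, 7×1) = 18
P[9] = max(1×18, 2×12, 3×9, …, 7×2, 8×1) = 27
One optimal split: 3 + 3 + 3; product 3×3×3 = 27.

27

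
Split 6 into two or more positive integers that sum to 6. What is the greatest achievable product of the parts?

9

Define m[k] = max over 1≤i<k of i · max(k−i, m[k−i]); the inner max lets the remainder stay uncut if that's better.
m[2] = 1·max(1,0) = 1·1 = 1
m[3] = max(1·2, 2·1) = 2
m[4] = max(1·3, 2·2, 3·1) = 4
m[5] = max(1·4, 2·3, 3·2, 4·1) = 6
m[6] = max(1·6, 2·4, 3·3, 4·2, 5·1) = 9
One optimal split: 3 + 3; product 3·3 = 9.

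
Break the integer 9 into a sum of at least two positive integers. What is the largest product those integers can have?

27

Let m[k] be the best product for length k (with at least one cut). For each first piece i, the rest contributes max(k−i, m[k−i]).
Small cases: m[2]=1.
m[3] = 1×max(2,1) = 1×2 = 2
m[4] = 2×max(2,1) = 2×2 = 4
m[5] = 2×max(3,2) = 2×3 = 6
m[6] = 3×max(3,2) = 3×3 = 9
m[7] = 2×max(5,6) = 2×6 = 12
m[8] = 2×max(6,9) = 2×9 = 18
m[9] = 3×max(6,9) = 3×9 = 27
One optimal split: 3 + 3 + 3; product 3×3×3 = 27.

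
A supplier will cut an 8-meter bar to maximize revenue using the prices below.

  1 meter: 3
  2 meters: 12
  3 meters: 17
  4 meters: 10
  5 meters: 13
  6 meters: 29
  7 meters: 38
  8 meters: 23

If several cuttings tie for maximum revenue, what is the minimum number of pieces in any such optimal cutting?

4

Build r[k] bottom-up: r[k] = max over allowed piece i of (p[i] + r[k−i]).
r[1] = 3
r[2] = max(3+3, 12+0) = 12
r[3] = max(3+12, 12+3, 17+0) = 17
r[4] = max(3+17, 12+12, 17+3, 10+0) = 24
r[5] = max(3+24, 12+17, 17+12, 10+3, 13+0) = 29
r[6] = max(3+29, 12+24, 17+17, 10+12, 13+3, 29+0) = 36
r[7] = max(3+36, 12+29, 17+24, …, 29+3, 38+0) = 41
r[8] = max(3+41, 12+36, 17+29, …, 38+3, 23+0) = 48
Maximum revenue is 48.
Now minimize piece count subject to staying optimal: for each k, pieces[k] = 1 + min over i with p[i]+r[k−i]=r[k] of pieces[k−i].
pieces[5] = 2
pieces[6] = 3
pieces[7] = 3
pieces[8] = 4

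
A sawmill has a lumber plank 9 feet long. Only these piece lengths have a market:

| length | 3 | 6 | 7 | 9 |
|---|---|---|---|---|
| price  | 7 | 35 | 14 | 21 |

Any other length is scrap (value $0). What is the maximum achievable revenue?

Let best[k] be the best obtainable value from length k. For each k, try every first piece i and keep the best of price[i] + best[k−i].
best[1] = 0
best[2] = 0
best[3] = 7
best[4] = 7
best[5] = 7
best[6] = 35
best[7] = 35
best[8] = 35
best[9] = 42  (first piece 3, then best[6]=35)
One optimal cutting: 6 + 3 → $42.

42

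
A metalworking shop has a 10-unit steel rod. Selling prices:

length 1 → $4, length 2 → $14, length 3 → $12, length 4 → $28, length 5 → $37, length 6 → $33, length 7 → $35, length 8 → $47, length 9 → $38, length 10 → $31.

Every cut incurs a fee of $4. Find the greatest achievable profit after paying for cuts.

70

Consider every possible first cut. v[k] is the best of p[i]+v[k−i] over all sellable i≤k, charging 4 whenever i<k.
v[1] = 4
v[2] = 14
v[3] = 14  (first piece 1, then v[2]=14)
v[4] = 28
v[5] = 37
v[6] = 38  (first piece 2, then v[4]=28)
v[7] = 47  (first piece 2, then v[5]=37)
v[8] = 52  (first piece 4, then v[4]=28)
v[9] = 61  (first piece 4, then v[5]=37)
v[10] = 70  (first piece 5, then v[5]=37)
One optimal plan: pieces 5 + 5 (1 cut) → $74 − $4 = $70.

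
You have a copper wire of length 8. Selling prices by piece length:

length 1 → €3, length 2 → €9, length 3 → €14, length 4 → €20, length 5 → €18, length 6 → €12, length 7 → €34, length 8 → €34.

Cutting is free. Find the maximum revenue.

Let best[k] be the best obtainable value from length k. For each k, try every first piece i and keep the best of price[i] + best[k−i].
best[1] = 3
best[2] = 9
best[3] = 14
best[4] = 20
best[5] = 23  (first piece 1, then best[4]=20)
best[6] = 29  (first piece 2, then best[4]=20)
best[7] = 34  (first piece 3, then best[4]=20)
best[8] = 40  (first piece 4, then best[4]=20)
One optimal cutting: 4 + 4 → €20 + €20 = €40.

40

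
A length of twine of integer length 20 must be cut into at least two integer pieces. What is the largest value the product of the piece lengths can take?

1458

Define g[k] = max over 1≤i<k of i · max(k−i, g[k−i]); the inner max lets the remainder stay uncut if that's better.
Small cases: g[2]=1, g[3]=2, g[4]=4, g[5]=6, g[6]=9, g[7]=12, g[8]=18, g[9]=27, g[10]=36, g[11]=54, g[12]=81, g[13]=108.
g[14] = max(1*108, 2*81, 3*54, …, 12*2, 13*1) = 162
g[15] = max(1*162, 2*108, 3*81, …, 13*2, 14*1) = 243
g[16] = max(1*243, 2*162, 3*108, …, 14*2, 15*1) = 324
g[17] = max(1*324, 2*243, 3*162, …, 15*2, 16*1) = 486
g[18] = max(1*486, 2*324, 3*243, …, 16*2, 17*1) = 729
g[19] = max(1*729, 2*486, 3*324, …, 17*2, 18*1) = 972
g[20] = max(1*972, 2*729, 3*486, …, 18*2, 19*1) = 1458
One optimal split: 3 + 3 + 3 + 3 + 3 + 3 + 2; product 3*3*3*3*3*3*2 = 1458.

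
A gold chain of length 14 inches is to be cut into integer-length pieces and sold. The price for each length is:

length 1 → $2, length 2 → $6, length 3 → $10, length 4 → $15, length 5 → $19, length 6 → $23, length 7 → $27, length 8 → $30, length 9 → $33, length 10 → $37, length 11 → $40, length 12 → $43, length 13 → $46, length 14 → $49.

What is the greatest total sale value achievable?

54

Consider every possible first cut. best[k] is the best of p[i]+best[k−i] over all sellable i≤k.
best[1] = 2
best[2] = max(2+2, 6+0) = 6
best[3] = max(2+6, 6+2, 10+0) = 10
best[4] = max(2+10, 6+6, 10+2, 15+0) = 15
best[5] = max(2+15, 6+10, 10+6, 15+2, 19+0) = 19
best[6] = max(2+19, 6+15, 10+10, 15+6, 19+2, 23+0) = 23
best[7] = max(2+23, 6+19, 10+15, …, 23+2, 27+0) = 27
best[8] = max(2+27, 6+23, 10+19, …, 27+2, 30+0) = 30
best[9] = max(2+30, 6+27, 10+23, …, 30+2, 33+0) = 34
best[10] = max(2+34, 6+30, 10+27, …, 33+2, 37+0) = 38
best[11] = max(2+38, 6+34, 10+30, …, 37+2, 40+0) = 42
best[12] = max(2+42, 6+38, 10+34, …, 40+2, 43+0) = 46
best[13] = max(2+46, 6+42, 10+38, …, 43+2, 46+0) = 50
best[14] = max(2+50, 6+46, 10+42, …, 46+2, 49+0) = 54
One optimal cutting: 7 + 7 → $27 + $27 = $54.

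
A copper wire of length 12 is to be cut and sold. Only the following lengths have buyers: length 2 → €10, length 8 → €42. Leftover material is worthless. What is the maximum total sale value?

Build r[k] bottom-up: r[k] = max over allowed piece i of (p[i] + r[k−i]).
r[1] = 0
r[2] = 10
r[3] = 10
r[4] = 20  (first piece 2, then r[2]=10)
r[5] = 20
r[6] = 30  (first piece 2, then r[4]=20)
r[7] = 30
r[8] = max(10+30, 42+0) = 42
r[9] = max(10+30, 42+0) = 42
r[10] = max(10+42, 42+10) = 52
r[11] = max(10+42, 42+10) = 52
r[12] = max(10+52, 42+20) = 62
One optimal cutting: 8 + 2 + 2 → €62.

62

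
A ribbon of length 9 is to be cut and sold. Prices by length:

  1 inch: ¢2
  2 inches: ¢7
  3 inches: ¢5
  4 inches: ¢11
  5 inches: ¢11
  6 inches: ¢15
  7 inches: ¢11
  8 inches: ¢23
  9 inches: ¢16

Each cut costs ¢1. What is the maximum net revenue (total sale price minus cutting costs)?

26

Let v[k] be the best obtainable value from length k. For each k, try every first piece i and keep the best of price[i] + v[k−i] minus the 1 cut fee when i<k.
v[1] = 2
v[2] = max(2+2-1, 7+0) = 7
v[3] = max(2+7-1, 7+2-1, 5+0) = 8
v[4] = max(2+8-1, 7+7-1, 5+2-1, 11+0) = 13
v[5] = max(2+13-1, 7+8-1, 5+7-1, 11+2-1, 11+0) = 14
v[6] = max(2+14-1, 7+13-1, 5+8-1, 11+7-1, 11+2-1, 15+0) = 19
v[7] = max(2+19-1, 7+14-1, 5+13-1, …, 15+2-1, 11+0) = 20
v[8] = max(2+20-1, 7+19-1, 5+14-1, …, 11+2-1, 23+0) = 25
v[9] = max(2+25-1, 7+20-1, 5+19-1, …, 23+2-1, 16+0) = 26
One optimal plan: pieces 2 + 2 + 2 + 2 + 1 (4 cuts) → ¢30 − ¢4 = ¢26.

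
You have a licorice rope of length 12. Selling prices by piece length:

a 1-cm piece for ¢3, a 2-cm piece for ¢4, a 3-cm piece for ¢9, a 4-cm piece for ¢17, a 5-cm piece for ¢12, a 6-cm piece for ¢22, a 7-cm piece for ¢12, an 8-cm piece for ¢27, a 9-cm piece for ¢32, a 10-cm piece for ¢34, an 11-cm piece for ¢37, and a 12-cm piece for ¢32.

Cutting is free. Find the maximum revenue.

Build R[k] bottom-up: R[k] = max over allowed piece i of (p[i] + R[k−i]).
R[1] = 3
R[2] = max(3+3, 4+0) = 6
R[3] = max(3+6, 4+3, 9+0) = 9
R[4] = max(3+9, 4+6, 9+3, 17+0) = 17
R[5] = max(3+17, 4+9, 9+6, 17+3, 12+0) = 20
R[6] = max(3+20, 4+17, 9+9, 17+6, 12+3, 22+0) = 23
R[7] = max(3+23, 4+20, 9+17, …, 22+3, 12+0) = 26
R[8] = max(3+26, 4+23, 9+20, …, 12+3, 27+0) = 34
R[9] = max(3+34, 4+26, 9+23, …, 27+3, 32+0) = 37
R[10] = max(3+37, 4+34, 9+26, …, 32+3, 34+0) = 40
R[11] = max(3+40, 4+37, 9+34, …, 34+3, 37+0) = 43
R[12] = max(3+43, 4+40, 9+37, …, 37+3, 32+0) = 51
One optimal cutting: 4 + 4 + 4 → ¢17 + ¢17 + ¢17 = ¢51.

51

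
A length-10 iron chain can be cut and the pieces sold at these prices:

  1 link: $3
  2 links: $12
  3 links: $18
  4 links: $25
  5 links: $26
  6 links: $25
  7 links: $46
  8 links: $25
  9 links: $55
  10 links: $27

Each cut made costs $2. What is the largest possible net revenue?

62

Consider every possible first cut. r[k] is the best of p[i]+r[k−i] over all sellable i≤k, charging 2 whenever i<k.
r[1] = 3
r[2] = 12
r[3] = 18
r[4] = 25
r[5] = 28  (first piece 2, then r[3]=18)
r[6] = 35  (first piece 2, then r[4]=25)
r[7] = 46
r[8] = 48  (first piece 4, then r[4]=25)
r[9] = 56  (first piece 2, then r[7]=46)
r[10] = 62  (first piece 3, then r[7]=46)
One optimal plan: pieces 7 + 3 (1 cut) → $64 − $2 = $62.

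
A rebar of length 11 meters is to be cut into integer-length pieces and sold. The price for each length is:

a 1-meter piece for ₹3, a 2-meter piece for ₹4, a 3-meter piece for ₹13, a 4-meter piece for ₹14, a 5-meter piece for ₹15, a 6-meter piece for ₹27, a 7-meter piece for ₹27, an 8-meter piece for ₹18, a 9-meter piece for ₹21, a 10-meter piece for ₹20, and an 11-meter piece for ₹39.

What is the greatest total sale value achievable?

46

Let best[k] be the best obtainable value from length k. For each k, try every first piece i and keep the best of price[i] + best[k−i].
best[1] = 3
best[2] = 6  (first piece 1, then best[1]=3)
best[3] = 13
best[4] = 16  (first piece 1, then best[3]=13)
best[5] = 19  (first piece 1, then best[4]=16)
best[6] = 27
best[7] = 30  (first piece 1, then best[6]=27)
best[8] = 33  (first piece 1, then best[7]=30)
best[9] = 40  (first piece 3, then best[6]=27)
best[10] = 43  (first piece 1, then best[9]=40)
best[11] = 46  (first piece 1, then best[10]=43)
One optimal cutting: 6 + 3 + 1 + 1 → ₹27 + ₹13 + ₹3 + ₹3 = ₹46.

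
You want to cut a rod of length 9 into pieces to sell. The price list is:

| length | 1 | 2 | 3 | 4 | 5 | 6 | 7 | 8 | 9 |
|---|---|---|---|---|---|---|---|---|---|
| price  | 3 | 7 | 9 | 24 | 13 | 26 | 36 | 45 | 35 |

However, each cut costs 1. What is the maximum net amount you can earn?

Let net[k] be the best obtainable value from length k. For each k, try every first piece i and keep the best of price[i] + net[k−i] minus the 1 cut fee when i<k.
net[1] = 3
net[2] = max(3+3-1, 7+0) = 7
net[3] = max(3+7-1, 7+3-1, 9+0) = 9
net[4] = max(3+9-1, 7+7-1, 9+3-1, 24+0) = 24
net[5] = max(3+24-1, 7+9-1, 9+7-1, 24+3-1, 13+0) = 26
net[6] = max(3+26-1, 7+24-1, 9+9-1, 24+7-1, 13+3-1, 26+0) = 30
net[7] = max(3+30-1, 7+26-1, 9+24-1, …, 26+3-1, 36+0) = 36
net[8] = max(3+36-1, 7+30-1, 9+26-1, …, 36+3-1, 45+0) = 47
net[9] = max(3+47-1, 7+36-1, 9+30-1, …, 45+3-1, 35+0) = 49
One optimal plan: pieces 4 + 4 + 1 (2 cuts) → 51 − 2 = 49.

49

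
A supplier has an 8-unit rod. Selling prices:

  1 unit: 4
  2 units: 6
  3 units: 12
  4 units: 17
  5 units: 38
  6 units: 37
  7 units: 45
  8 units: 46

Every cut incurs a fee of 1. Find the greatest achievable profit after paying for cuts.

Consider every possible first cut. r[k] is the best of p[i]+r[k−i] over all sellable i≤k, charging 1 whenever i<k.
r[1] = 4
r[2] = 7  (first piece 1, then r[1]=4)
r[3] = 12
r[4] = 17
r[5] = 38
r[6] = 41  (first piece 1, then r[5]=38)
r[7] = 45
r[8] = 49  (first piece 3, then r[5]=38)
One optimal plan: pieces 5 + 3 (1 cut) → 50 − 1 = 49.

49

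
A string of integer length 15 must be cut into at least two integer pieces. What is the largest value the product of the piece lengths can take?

Define P[k] = max over 1≤i<k of i · max(k−i, P[k−i]); the inner max lets the remainder stay uncut if that's better.
Small cases: P[2]=1, P[3]=2, P[4]=4, P[5]=6, P[6]=9, P[7]=12, P[8]=18.
P[9] = 3·max(6,9) = 3·9 = 27
P[10] = 2·max(8,18) = 2·18 = 36
P[11] = 2·max(9,27) = 2·27 = 54
P[12] = 3·max(9,27) = 3·27 = 81
P[13] = 2·max(11,54) = 2·54 = 108
P[14] = 2·max(12,81) = 2·81 = 162
P[15] = 3·max(12,81) = 3·81 = 243
One optimal split: 3 + 3 + 3 + 3 + 3; product 3·3·3·3·3 = 243.

243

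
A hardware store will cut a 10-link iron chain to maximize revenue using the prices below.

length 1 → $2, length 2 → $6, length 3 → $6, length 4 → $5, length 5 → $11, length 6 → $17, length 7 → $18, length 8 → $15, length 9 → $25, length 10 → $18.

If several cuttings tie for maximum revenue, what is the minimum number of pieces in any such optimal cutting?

5

Let r[k] be the best obtainable value from length k. For each k, try every first piece i and keep the best of price[i] + r[k−i].
r[1] = 2
r[2] = max(2+2, 6+0) = 6
r[3] = max(2+6, 6+2, 6+0) = 8
r[4] = max(2+8, 6+6, 6+2, 5+0) = 12
r[5] = max(2+12, 6+8, 6+6, 5+2, 11+0) = 14
r[6] = max(2+14, 6+12, 6+8, 5+6, 11+2, 17+0) = 18
r[7] = max(2+18, 6+14, 6+12, …, 17+2, 18+0) = 20
r[8] = max(2+20, 6+18, 6+14, …, 18+2, 15+0) = 24
r[9] = max(2+24, 6+20, 6+18, …, 15+2, 25+0) = 26
r[10] = max(2+26, 6+24, 6+20, …, 25+2, 18+0) = 30
Maximum revenue is $30.
Now minimize piece count subject to staying optimal: for each k, pieces[k] = 1 + min over i with p[i]+r[k−i]=r[k] of pieces[k−i].
pieces[7] = 4
pieces[8] = 4
pieces[9] = 5
pieces[10] = 5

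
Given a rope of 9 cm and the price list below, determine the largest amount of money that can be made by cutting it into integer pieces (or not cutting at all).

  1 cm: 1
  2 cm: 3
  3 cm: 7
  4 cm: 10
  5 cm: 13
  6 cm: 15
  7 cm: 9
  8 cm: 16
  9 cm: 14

23

Build best[k] bottom-up: best[k] = max over allowed piece i of (p[i] + best[k−i]).
best[1] = 1
best[2] = 3
best[3] = 7
best[4] = 10
best[5] = 13
best[6] = 15
best[7] = 17  (first piece 3, then best[4]=10)
best[8] = 20  (first piece 3, then best[5]=13)
best[9] = 23  (first piece 4, then best[5]=13)
One optimal cutting: 5 + 4 → 13 + 10 = 23.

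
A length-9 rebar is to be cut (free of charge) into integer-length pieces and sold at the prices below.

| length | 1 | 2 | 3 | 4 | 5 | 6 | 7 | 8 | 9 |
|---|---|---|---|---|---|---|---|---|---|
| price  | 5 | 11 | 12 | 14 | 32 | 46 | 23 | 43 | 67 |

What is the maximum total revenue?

Consider every possible first cut. v[k] is the best of p[i]+v[k−i] over all sellable i≤k.
v[1] = 5
v[2] = 11
v[3] = 16  (first piece 1, then v[2]=11)
v[4] = 22  (first piece 2, then v[2]=11)
v[5] = 32
v[6] = 46
v[7] = 51  (first piece 1, then v[6]=46)
v[8] = 57  (first piece 2, then v[6]=46)
v[9] = 67
Best is to sell the whole 9-meter piece uncut for ₹67.

67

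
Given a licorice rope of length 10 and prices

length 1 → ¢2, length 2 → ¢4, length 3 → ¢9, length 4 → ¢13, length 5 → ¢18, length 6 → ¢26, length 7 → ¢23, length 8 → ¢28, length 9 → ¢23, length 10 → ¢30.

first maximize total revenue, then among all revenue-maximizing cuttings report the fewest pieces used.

Build r[k] bottom-up: r[k] = max over allowed piece i of (p[i] + r[k−i]).
r[1] = 2
r[2] = 4  (first piece 1, then r[1]=2)
r[3] = 9
r[4] = 13
r[5] = 18
r[6] = 26
r[7] = 28  (first piece 1, then r[6]=26)
r[8] = 30  (first piece 1, then r[7]=28)
r[9] = 35  (first piece 3, then r[6]=26)
r[10] = 39  (first piece 4, then r[6]=26)
Maximum revenue is ¢39.
Now minimize piece count subject to staying optimal: for each k, pieces[k] = 1 + min over i with p[i]+r[k−i]=r[k] of pieces[k−i].
pieces[7] = 2
pieces[8] = 2
pieces[9] = 2
pieces[10] = 2

2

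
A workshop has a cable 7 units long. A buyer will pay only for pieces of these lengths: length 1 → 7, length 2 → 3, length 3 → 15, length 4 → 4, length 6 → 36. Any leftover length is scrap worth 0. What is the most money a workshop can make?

49

Consider every possible first cut. f[k] is the best of p[i]+f[k−i] over all sellable i≤k.
f[1] = 7
f[2] = 14  (first piece 1, then f[1]=7)
f[3] = 21  (first piece 1, then f[2]=14)
f[4] = 28  (first piece 1, then f[3]=21)
f[5] = 35  (first piece 1, then f[4]=28)
f[6] = 42  (first piece 1, then f[5]=35)
f[7] = 49  (first piece 1, then f[6]=42)
One optimal cutting: 1 + 1 + 1 + 1 + 1 + 1 + 1 → 49.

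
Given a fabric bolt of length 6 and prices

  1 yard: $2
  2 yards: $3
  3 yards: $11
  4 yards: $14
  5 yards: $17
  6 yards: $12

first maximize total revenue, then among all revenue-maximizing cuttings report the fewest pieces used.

Let r[k] be the best obtainable value from length k. For each k, try every first piece i and keep the best of price[i] + r[k−i].
r[1] = 2
r[2] = max(2+2, 3+0) = 4
r[3] = max(2+4, 3+2, 11+0) = 11
r[4] = max(2+11, 3+4, 11+2, 14+0) = 14
r[5] = max(2+14, 3+11, 11+4, 14+2, 17+0) = 17
r[6] = max(2+17, 3+14, 11+11, 14+4, 17+2, 12+0) = 22
Maximum revenue is $22.
Now minimize piece count subject to staying optimal: for each k, pieces[k] = 1 + min over i with p[i]+r[k−i]=r[k] of pieces[k−i].
pieces[3] = 1
pieces[4] = 1
pieces[5] = 1
pieces[6] = 2

2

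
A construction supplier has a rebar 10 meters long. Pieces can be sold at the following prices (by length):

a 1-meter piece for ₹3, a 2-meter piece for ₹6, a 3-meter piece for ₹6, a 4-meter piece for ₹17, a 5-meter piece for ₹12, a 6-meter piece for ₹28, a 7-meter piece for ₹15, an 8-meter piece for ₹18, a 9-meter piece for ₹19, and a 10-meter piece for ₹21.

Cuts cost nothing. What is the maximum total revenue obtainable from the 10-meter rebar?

45

Build v[k] bottom-up: v[k] = max over allowed piece i of (p[i] + v[k−i]).
v[1] = 3
v[2] = max(3+3, 6+0) = 6
v[3] = max(3+6, 6+3, 6+0) = 9
v[4] = max(3+9, 6+6, 6+3, 17+0) = 17
v[5] = max(3+17, 6+9, 6+6, 17+3, 12+0) = 20
v[6] = max(3+20, 6+17, 6+9, 17+6, 12+3, 28+0) = 28
v[7] = max(3+28, 6+20, 6+17, …, 28+3, 15+0) = 31
v[8] = max(3+31, 6+28, 6+20, …, 15+3, 18+0) = 34
v[9] = max(3+34, 6+31, 6+28, …, 18+3, 19+0) = 37
v[10] = max(3+37, 6+34, 6+31, …, 19+3, 21+0) = 45
One optimal cutting: 6 + 4 → ₹28 + ₹17 = ₹45.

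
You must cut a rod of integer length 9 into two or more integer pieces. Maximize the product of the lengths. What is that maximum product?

Fill f[k] for k=2..9: at each k try every first piece i and multiply by the better of (k−i) uncut or f[k−i].
Small cases: f[2]=1, f[3]=2, f[4]=4.
f[5] = 2*max(3,2) = 2*3 = 6
f[6] = 3*max(3,2) = 3*3 = 9
f[7] = 2*max(5,6) = 2*6 = 12
f[8] = 2*max(6,9) = 2*9 = 18
f[9] = 3*max(6,9) = 3*9 = 27
One optimal split: 3 + 3 + 3; product 3*3*3 = 27.

27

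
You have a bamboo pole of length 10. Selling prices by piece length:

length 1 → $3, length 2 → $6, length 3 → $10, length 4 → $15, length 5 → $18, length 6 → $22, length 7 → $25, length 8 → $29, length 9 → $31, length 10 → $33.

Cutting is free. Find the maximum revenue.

37

Consider every possible first cut. v[k] is the best of p[i]+v[k−i] over all sellable i≤k.
v[1] = 3
v[2] = 6  (first piece 1, then v[1]=3)
v[3] = 10
v[4] = 15
v[5] = 18  (first piece 1, then v[4]=15)
v[6] = 22
v[7] = 25  (first piece 1, then v[6]=22)
v[8] = 30  (first piece 4, then v[4]=15)
v[9] = 33  (first piece 1, then v[8]=30)
v[10] = 37  (first piece 4, then v[6]=22)
One optimal cutting: 6 + 4 → $22 + $15 = $37.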